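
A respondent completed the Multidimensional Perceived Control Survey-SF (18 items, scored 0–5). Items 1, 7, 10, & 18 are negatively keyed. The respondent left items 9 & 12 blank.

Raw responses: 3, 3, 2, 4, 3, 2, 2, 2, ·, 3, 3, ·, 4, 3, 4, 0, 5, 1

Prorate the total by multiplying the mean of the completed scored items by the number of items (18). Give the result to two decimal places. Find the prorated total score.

Reverse-coded (on a 0–5 scale, reversed = 5 − raw):
  item 1: 5 − 3 = 2
  item 7: 5 − 2 = 3
  item 10: 5 − 3 = 2
  item 18: 5 − 1 = 4
Completed scored items (16 of 18): 2, 3, 2, 4, 3, 2, 3, 2, 2, 3, 4, 3, 4, 0, 5, 4; sum = 46.
Person mean = 46 / 16 ≈ 2.8750
Prorated total = (46 / 16) × 18 = 51.75 (to 2 dp)

51.75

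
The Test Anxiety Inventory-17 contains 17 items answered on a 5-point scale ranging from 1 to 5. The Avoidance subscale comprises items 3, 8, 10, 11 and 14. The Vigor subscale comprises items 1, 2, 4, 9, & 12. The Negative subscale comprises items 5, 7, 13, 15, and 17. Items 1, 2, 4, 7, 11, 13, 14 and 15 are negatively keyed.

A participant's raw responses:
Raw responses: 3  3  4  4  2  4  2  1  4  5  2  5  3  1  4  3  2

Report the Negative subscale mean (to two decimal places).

Negative items: 5, 7, 13, 15, 17.
Of these, items 7, 13 and 15 are negatively keyed; reverse-coded value = 6 − response.
  item 5: 2
  item 7: 6 − 2 = 4
  item 13: 6 − 3 = 3
  item 15: 6 − 4 = 2
  item 17: 2
Sum = 2 + 4 + 3 + 2 + 2 = 13
Mean = 13 / 5 = 2.60

2.60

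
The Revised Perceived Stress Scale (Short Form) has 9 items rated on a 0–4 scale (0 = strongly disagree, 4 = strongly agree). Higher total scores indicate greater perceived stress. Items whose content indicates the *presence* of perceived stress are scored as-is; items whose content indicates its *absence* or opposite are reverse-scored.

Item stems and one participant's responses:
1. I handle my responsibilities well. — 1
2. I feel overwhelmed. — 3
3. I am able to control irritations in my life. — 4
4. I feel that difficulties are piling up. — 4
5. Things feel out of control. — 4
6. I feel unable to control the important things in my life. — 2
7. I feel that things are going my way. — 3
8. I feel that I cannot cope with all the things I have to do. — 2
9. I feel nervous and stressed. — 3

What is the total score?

Items 1, 3, 7 describe the absence/opposite of perceived stress → reverse-score.
on a 0–4 scale, reversed = 4 − raw.
  item 1: 4 − 1 = 3
  item 2: 3
  item 3: 4 − 4 = 0
  item 4: 4
  item 5: 4
  item 6: 2
  item 7: 4 − 3 = 1
  item 8: 2
  item 9: 3
Total = 3 + 3 + 0 + 4 + 4 + 2 + 1 + 2 + 3 = 22

22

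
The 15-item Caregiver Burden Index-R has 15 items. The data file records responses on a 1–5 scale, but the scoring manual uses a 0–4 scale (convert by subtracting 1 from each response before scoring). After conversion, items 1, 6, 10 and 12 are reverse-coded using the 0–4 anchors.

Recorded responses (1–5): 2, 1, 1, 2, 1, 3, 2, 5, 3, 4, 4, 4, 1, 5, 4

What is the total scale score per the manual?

25

Convert to 0–4: 1, 0, 0, 1, 0, 2, 1, 4, 2, 3, 3, 3, 0, 4, 3
Reverse-coded (reverse-coded value = 4 − response):
  item 1: 4 − 1 = 3
  item 6: 4 − 2 = 2
  item 10: 4 − 3 = 1
  item 12: 4 − 3 = 1
Scored: 3, 0, 0, 1, 0, 2, 1, 4, 2, 1, 3, 1, 0, 4, 3
Total = 25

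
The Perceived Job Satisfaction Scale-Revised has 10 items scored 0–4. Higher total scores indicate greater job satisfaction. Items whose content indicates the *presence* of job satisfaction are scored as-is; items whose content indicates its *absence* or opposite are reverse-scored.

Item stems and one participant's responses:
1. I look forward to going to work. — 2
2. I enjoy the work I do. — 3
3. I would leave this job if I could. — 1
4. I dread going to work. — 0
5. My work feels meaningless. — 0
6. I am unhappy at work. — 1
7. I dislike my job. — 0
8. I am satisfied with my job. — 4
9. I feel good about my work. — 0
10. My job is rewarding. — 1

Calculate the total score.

Items 3, 4, 5, 6, 7 describe the absence/opposite of job satisfaction → reverse-score.
reverse-coded value = 4 − response.
  item 1: 2
  item 2: 3
  item 3: 4 − 1 = 3
  item 4: 4 − 0 = 4
  item 5: 4 − 0 = 4
  item 6: 4 − 1 = 3
  item 7: 4 − 0 = 4
  item 8: 4
  item 9: 0
  item 10: 1
Total = 2 + 3 + 3 + 4 + 4 + 3 + 4 + 4 + 0 + 1 = 28

28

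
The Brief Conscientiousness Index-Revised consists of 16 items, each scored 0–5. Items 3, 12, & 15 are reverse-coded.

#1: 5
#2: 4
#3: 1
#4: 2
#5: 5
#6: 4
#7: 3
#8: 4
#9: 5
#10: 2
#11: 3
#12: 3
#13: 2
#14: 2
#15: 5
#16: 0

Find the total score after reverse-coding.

47

Reversing items 3, 12 and 15 with 5 − raw:
Total = 5 + 4 + (5−1) + 2 + 5 + 4 + 3 + 4 + 5 + 2 + 3 + (5−3) + 2 + 2 + (5−5) + 0
      = 5 + 4 + 4 + 2 + 5 + 4 + 3 + 4 + 5 + 2 + 3 + 2 + 2 + 2 + 0 + 0 = 47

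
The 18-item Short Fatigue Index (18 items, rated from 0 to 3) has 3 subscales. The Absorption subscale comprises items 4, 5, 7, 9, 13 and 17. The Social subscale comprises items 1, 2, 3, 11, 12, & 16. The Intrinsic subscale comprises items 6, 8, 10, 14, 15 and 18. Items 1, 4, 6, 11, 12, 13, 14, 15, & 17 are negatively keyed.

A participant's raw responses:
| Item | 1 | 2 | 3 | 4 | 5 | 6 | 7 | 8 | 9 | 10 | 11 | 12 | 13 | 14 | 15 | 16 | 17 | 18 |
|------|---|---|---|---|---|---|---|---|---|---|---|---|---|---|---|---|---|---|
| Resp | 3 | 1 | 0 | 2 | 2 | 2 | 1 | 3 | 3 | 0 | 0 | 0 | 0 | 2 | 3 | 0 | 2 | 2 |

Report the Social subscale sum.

Social items: 1, 2, 3, 11, 12, 16.
Of these, items 1, 11, and 12 are negatively keyed; on a 0–3 scale, reversed = 3 − raw.
  item 1: 3 − 3 = 0
  item 2: 1
  item 3: 0
  item 11: 3 − 0 = 3
  item 12: 3 − 0 = 3
  item 16: 0
Sum = 0 + 1 + 0 + 3 + 3 + 0 = 7

7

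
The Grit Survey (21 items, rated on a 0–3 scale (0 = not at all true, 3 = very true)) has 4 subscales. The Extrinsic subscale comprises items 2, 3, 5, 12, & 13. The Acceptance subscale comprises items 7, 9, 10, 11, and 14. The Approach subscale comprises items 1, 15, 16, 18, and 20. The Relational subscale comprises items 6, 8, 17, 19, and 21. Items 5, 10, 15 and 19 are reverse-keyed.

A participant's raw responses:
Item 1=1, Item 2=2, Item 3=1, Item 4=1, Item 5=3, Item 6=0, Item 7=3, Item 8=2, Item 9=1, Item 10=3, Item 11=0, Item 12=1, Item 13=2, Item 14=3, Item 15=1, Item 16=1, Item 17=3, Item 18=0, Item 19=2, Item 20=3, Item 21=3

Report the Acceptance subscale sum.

7

Acceptance items: 7, 9, 10, 11, 14.
Of these, item 10 is reverse-keyed; reverse-coded value = 3 − response.
  item 7: 3
  item 9: 1
  item 10: 3 − 3 = 0
  item 11: 0
  item 14: 3
Sum = 3 + 1 + 0 + 0 + 3 = 7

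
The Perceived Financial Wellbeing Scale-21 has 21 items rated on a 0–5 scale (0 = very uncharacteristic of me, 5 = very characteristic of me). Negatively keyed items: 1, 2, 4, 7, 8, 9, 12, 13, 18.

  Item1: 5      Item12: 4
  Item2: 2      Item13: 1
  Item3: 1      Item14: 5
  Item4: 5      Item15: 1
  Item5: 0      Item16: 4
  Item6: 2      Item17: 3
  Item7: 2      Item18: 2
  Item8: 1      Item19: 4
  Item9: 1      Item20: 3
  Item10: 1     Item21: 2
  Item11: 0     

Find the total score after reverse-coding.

Apply reverse scoring (on a 0–5 scale, reversed = 5 − raw):
  item 1: 5 − 5 = 0
  item 2: 5 − 2 = 3
  item 4: 5 − 5 = 0
  item 7: 5 − 2 = 3
  item 8: 5 − 1 = 4
  item 9: 5 − 1 = 4
  item 12: 5 − 4 = 1
  item 13: 5 − 1 = 4
  item 18: 5 − 2 = 3
After reverse-coding: 0, 3, 1, 0, 0, 2, 3, 4, 4, 1, 0, 1, 4, 5, 1, 4, 3, 3, 4, 3, 2
Total = 0 + 3 + 1 + 0 + 0 + 2 + 3 + 4 + 4 + 1 + 0 + 1 + 4 + 5 + 1 + 4 + 3 + 3 + 4 + 3 + 2 = 48

48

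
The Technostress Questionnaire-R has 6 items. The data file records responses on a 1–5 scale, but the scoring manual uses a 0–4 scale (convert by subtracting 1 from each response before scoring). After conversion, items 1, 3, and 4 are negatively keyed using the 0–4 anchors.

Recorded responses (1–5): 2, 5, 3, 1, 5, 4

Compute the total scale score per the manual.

20

Convert to 0–4: 1, 4, 2, 0, 4, 3
Reverse-coded (reversed = (0+4) − raw = 4 − raw):
  item 1: 4 − 1 = 3
  item 3: 4 − 2 = 2
  item 4: 4 − 0 = 4
Scored: 3, 4, 2, 4, 4, 3
Total = 20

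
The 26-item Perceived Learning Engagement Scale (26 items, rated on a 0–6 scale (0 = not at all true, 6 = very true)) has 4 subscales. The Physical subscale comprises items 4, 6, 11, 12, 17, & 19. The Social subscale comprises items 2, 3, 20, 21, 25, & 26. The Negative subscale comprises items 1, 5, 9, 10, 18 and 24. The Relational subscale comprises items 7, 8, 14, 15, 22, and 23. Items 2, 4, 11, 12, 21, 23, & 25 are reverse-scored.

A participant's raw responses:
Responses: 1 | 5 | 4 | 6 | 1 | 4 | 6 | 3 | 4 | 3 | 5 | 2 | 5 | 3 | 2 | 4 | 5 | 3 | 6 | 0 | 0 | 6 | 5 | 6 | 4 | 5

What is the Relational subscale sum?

21

Relational items: 7, 8, 14, 15, 22, 23.
Of these, item 23 is reverse-scored; on a 0–6 scale, reversed = 6 − raw.
  item 7: 6
  item 8: 3
  item 14: 3
  item 15: 2
  item 22: 6
  item 23: 6 − 5 = 1
Sum = 6 + 3 + 3 + 2 + 6 + 1 = 21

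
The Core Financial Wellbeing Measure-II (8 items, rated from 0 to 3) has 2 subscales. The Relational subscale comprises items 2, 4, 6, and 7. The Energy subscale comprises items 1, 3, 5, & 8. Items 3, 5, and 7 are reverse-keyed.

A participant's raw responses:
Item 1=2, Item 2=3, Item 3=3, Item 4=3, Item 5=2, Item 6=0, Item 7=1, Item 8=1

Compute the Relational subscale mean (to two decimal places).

Relational items: 2, 4, 6, 7.
Of these, item 7 is reverse-keyed; reverse-coded value = 3 − response.
  item 2: 3
  item 4: 3
  item 6: 0
  item 7: 3 − 1 = 2
Sum = 3 + 3 + 0 + 2 = 8
Mean = 8 / 4 = 2.00

2.00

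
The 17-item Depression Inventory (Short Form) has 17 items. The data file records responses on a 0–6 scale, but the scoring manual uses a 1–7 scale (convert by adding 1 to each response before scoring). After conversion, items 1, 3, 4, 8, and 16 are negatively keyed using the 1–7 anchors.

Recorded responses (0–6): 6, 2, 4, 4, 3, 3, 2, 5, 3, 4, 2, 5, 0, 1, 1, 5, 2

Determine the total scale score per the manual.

Convert to 1–7: 7, 3, 5, 5, 4, 4, 3, 6, 4, 5, 3, 6, 1, 2, 2, 6, 3
Reverse-coded (reverse-coded value = 8 − response):
  item 1: 8 − 7 = 1
  item 3: 8 − 5 = 3
  item 4: 8 − 5 = 3
  item 8: 8 − 6 = 2
  item 16: 8 − 6 = 2
Scored: 1, 3, 3, 3, 4, 4, 3, 2, 4, 5, 3, 6, 1, 2, 2, 2, 3
Total = 51

51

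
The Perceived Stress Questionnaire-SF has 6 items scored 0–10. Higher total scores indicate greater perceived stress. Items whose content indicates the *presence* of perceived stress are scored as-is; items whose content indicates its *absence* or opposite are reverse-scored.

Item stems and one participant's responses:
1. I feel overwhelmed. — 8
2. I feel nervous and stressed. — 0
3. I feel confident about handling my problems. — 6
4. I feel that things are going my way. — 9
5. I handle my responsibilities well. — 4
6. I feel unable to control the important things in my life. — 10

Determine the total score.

Items 3, 4, 5 describe the absence/opposite of perceived stress → reverse-score.
reverse-coded value = 10 − response.
  item 1: 8
  item 2: 0
  item 3: 10 − 6 = 4
  item 4: 10 − 9 = 1
  item 5: 10 − 4 = 6
  item 6: 10
Total = 8 + 0 + 4 + 1 + 6 + 10 = 29

29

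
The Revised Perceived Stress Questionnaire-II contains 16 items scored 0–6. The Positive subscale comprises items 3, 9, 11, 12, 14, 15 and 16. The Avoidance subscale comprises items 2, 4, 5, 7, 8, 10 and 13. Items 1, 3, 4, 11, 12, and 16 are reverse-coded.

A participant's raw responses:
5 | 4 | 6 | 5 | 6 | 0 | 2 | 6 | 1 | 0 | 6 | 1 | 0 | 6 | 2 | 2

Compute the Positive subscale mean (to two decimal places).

Positive items: 3, 9, 11, 12, 14, 15, 16.
Of these, items 3, 11, 12 and 16 are reverse-coded; reversed = (0+6) − raw = 6 − raw.
  item 3: 6 − 6 = 0
  item 9: 1
  item 11: 6 − 6 = 0
  item 12: 6 − 1 = 5
  item 14: 6
  item 15: 2
  item 16: 6 − 2 = 4
Sum = 0 + 1 + 0 + 5 + 6 + 2 + 4 = 18
Mean = 18 / 7 = 2.57

2.57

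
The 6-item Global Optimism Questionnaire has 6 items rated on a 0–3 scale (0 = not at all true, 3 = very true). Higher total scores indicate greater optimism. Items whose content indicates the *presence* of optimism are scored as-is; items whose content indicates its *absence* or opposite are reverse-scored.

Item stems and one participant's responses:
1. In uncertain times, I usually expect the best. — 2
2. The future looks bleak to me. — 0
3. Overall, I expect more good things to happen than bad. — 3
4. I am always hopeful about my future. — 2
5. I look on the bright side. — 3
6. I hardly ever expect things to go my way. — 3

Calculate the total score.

Items 2, 6 describe the absence/opposite of optimism → reverse-score.
on a 0–3 scale, reversed = 3 − raw.
  item 1: 2
  item 2: 3 − 0 = 3
  item 3: 3
  item 4: 2
  item 5: 3
  item 6: 3 − 3 = 0
Total = 2 + 3 + 3 + 2 + 3 + 0 = 13

13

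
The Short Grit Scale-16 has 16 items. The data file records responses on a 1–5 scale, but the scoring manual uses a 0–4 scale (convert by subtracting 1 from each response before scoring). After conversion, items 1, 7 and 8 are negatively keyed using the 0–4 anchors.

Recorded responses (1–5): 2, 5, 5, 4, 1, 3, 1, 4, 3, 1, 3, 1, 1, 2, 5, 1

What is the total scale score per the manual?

30

Convert to 0–4: 1, 4, 4, 3, 0, 2, 0, 3, 2, 0, 2, 0, 0, 1, 4, 0
Reverse-coded (reverse-coded value = 4 − response):
  item 1: 4 − 1 = 3
  item 7: 4 − 0 = 4
  item 8: 4 − 3 = 1
Scored: 3, 4, 4, 3, 0, 2, 4, 1, 2, 0, 2, 0, 0, 1, 4, 0
Total = 30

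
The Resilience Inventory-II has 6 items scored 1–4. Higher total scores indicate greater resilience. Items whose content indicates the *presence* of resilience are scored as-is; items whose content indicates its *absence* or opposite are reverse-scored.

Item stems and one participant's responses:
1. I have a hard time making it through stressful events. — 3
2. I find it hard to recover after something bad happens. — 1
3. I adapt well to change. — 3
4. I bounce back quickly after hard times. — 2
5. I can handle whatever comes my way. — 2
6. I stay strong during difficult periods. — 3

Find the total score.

Items 1, 2 describe the absence/opposite of resilience → reverse-score.
reversed = (1+4) − raw = 5 − raw.
  item 1: 5 − 3 = 2
  item 2: 5 − 1 = 4
  item 3: 3
  item 4: 2
  item 5: 2
  item 6: 3
Total = 2 + 4 + 3 + 2 + 2 + 3 = 16

16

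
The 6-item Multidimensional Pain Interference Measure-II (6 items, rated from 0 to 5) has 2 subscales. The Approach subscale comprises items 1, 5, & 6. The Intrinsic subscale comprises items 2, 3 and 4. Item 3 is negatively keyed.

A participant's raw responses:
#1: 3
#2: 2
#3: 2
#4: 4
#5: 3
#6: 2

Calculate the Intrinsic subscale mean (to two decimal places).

3.00

Intrinsic items: 2, 3, 4.
Of these, item 3 is negatively keyed; reverse-coded value = 5 − response.
  item 2: 2
  item 3: 5 − 2 = 3
  item 4: 4
Sum = 2 + 3 + 4 = 9
Mean = 9 / 3 = 3.00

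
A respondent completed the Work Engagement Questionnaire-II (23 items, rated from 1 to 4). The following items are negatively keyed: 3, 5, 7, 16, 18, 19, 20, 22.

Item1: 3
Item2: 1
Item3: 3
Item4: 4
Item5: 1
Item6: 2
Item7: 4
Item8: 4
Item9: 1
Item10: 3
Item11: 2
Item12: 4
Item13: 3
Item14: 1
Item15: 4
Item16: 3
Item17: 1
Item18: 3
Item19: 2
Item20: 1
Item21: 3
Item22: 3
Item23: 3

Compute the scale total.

Raw sum = 59. Negatively keyed items: 3, 5, 7, 16, 18, 19, 20, 22; their raw sum = 20.
Each reversal replaces raw with 5 − raw, changing the total by 5 − 2·raw per item.
Total = 59 + 8·5 − 2·20 = 59 + 40 − 40 = 59

59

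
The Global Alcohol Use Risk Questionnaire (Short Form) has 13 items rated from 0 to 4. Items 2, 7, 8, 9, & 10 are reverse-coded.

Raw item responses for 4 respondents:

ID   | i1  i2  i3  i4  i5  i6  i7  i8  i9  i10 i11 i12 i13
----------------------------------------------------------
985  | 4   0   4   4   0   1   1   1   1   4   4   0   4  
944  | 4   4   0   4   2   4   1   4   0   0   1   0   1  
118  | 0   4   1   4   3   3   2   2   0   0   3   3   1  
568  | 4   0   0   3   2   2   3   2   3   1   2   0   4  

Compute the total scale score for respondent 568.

Respondent 568 raw: 4, 0, 0, 3, 2, 2, 3, 2, 3, 1, 2, 0, 4.
Reverse-coded (on a 0–4 scale, reversed = 4 − raw):
  item 1: 4
  item 2: 4 − 0 = 4
  item 3: 0
  item 4: 3
  item 5: 2
  item 6: 2
  item 7: 4 − 3 = 1
  item 8: 4 − 2 = 2
  item 9: 4 − 3 = 1
  item 10: 4 − 1 = 3
  item 11: 2
  item 12: 0
  item 13: 4
Sum = 4 + 4 + 0 + 3 + 2 + 2 + 1 + 2 + 1 + 3 + 2 + 0 + 4 = 28

28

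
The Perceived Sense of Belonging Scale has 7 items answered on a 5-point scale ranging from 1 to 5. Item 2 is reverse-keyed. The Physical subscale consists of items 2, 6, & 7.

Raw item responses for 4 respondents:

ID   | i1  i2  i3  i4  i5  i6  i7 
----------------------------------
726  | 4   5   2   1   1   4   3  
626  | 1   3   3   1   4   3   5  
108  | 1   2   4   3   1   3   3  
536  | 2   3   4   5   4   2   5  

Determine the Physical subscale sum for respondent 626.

11

Respondent 626 raw: 1, 3, 3, 1, 4, 3, 5.
Physical items: 2, 6, 7.
Reverse-coded (reverse-coded value = 6 − response):
  item 2: 6 − 3 = 3
  item 6: 3
  item 7: 5
Sum = 3 + 3 + 5 = 11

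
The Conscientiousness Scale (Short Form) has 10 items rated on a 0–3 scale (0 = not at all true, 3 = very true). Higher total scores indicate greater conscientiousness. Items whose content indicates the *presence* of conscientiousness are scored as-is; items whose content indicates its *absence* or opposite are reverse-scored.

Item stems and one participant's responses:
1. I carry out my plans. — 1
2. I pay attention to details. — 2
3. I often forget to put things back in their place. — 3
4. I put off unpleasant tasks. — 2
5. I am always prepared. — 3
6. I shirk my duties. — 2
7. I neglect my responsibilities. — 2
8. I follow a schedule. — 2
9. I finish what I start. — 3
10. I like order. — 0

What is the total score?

14

Items 3, 4, 6, 7 describe the absence/opposite of conscientiousness → reverse-score.
on a 0–3 scale, reversed = 3 − raw.
  item 1: 1
  item 2: 2
  item 3: 3 − 3 = 0
  item 4: 3 − 2 = 1
  item 5: 3
  item 6: 3 − 2 = 1
  item 7: 3 − 2 = 1
  item 8: 2
  item 9: 3
  item 10: 0
Total = 1 + 2 + 0 + 1 + 3 + 1 + 1 + 2 + 3 + 0 = 14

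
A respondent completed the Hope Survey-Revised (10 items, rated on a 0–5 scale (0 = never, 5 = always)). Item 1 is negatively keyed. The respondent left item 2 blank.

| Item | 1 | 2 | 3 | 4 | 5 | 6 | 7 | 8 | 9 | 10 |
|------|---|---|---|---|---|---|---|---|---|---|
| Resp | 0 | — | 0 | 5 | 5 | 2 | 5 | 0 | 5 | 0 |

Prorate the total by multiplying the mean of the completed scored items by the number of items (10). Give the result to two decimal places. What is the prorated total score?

Reverse-coded (reversed = (0+5) − raw = 5 − raw):
  item 1: 5 − 0 = 5
Completed scored items (9 of 10): 5, 0, 5, 5, 2, 5, 0, 5, 0; sum = 27.
Person mean = 27 / 9 ≈ 3.0000
Prorated total = (27 / 9) × 10 = 30.00 (to 2 dp)

30.00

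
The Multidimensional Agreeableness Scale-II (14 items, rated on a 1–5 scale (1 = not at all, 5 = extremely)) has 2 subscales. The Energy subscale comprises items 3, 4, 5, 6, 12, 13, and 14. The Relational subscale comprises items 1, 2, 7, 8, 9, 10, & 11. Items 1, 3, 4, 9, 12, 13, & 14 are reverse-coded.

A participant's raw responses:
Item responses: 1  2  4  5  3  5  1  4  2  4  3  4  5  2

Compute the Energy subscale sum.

18

Energy items: 3, 4, 5, 6, 12, 13, 14.
Of these, items 3, 4, 12, 13 and 14 are reverse-coded; reverse-coded value = 6 − response.
  item 3: 6 − 4 = 2
  item 4: 6 − 5 = 1
  item 5: 3
  item 6: 5
  item 12: 6 − 4 = 2
  item 13: 6 − 5 = 1
  item 14: 6 − 2 = 4
Sum = 2 + 1 + 3 + 5 + 2 + 1 + 4 = 18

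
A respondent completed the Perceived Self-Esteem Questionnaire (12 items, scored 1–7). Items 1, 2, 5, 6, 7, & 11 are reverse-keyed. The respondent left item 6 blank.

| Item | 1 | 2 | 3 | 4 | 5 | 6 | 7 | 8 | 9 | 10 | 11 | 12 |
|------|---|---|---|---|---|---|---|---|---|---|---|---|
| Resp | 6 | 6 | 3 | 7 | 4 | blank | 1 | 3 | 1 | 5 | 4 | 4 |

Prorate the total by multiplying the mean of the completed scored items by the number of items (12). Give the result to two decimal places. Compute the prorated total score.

45.82

Reverse-coded (reverse-coded value = 8 − response):
  item 1: 8 − 6 = 2
  item 2: 8 − 6 = 2
  item 5: 8 − 4 = 4
  item 7: 8 − 1 = 7
  item 11: 8 − 4 = 4
Completed scored items (11 of 12): 2, 2, 3, 7, 4, 7, 3, 1, 5, 4, 4; sum = 42.
Person mean = 42 / 11 ≈ 3.8182
Prorated total = (42 / 11) × 12 = 45.82 (to 2 dp)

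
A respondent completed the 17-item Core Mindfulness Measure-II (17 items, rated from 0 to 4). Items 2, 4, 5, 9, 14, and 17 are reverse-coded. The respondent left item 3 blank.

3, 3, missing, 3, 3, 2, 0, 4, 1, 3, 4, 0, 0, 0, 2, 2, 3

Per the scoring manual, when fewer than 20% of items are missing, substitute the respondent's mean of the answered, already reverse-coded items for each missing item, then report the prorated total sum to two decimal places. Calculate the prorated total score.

32.94

Reverse-coded (on a 0–4 scale, reversed = 4 − raw):
  item 2: 4 − 3 = 1
  item 4: 4 − 3 = 1
  item 5: 4 − 3 = 1
  item 9: 4 − 1 = 3
  item 14: 4 − 0 = 4
  item 17: 4 − 3 = 1
Completed scored items (16 of 17): 3, 1, 1, 1, 2, 0, 4, 3, 3, 4, 0, 0, 4, 2, 2, 1; sum = 31.
Person mean = 31 / 16 ≈ 1.9375
Prorated total = (31 / 16) × 17 = 32.94 (to 2 dp)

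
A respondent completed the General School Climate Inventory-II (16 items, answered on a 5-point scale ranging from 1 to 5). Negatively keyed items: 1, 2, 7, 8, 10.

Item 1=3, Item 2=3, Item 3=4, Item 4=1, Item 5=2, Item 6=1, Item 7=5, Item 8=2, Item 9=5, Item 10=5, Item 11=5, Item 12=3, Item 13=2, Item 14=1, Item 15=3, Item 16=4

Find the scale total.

43

Reverse-coded items (on a 1–5 scale, reversed = 6 − raw):
  item 1: 6 − 3 = 3
  item 2: 6 − 3 = 3
  item 7: 6 − 5 = 1
  item 8: 6 − 2 = 4
  item 10: 6 − 5 = 1
Scored items: 3, 3, 4, 1, 2, 1, 1, 4, 5, 1, 5, 3, 2, 1, 3, 4
Total = 3 + 3 + 4 + 1 + 2 + 1 + 1 + 4 + 5 + 1 + 5 + 3 + 2 + 1 + 3 + 4 = 43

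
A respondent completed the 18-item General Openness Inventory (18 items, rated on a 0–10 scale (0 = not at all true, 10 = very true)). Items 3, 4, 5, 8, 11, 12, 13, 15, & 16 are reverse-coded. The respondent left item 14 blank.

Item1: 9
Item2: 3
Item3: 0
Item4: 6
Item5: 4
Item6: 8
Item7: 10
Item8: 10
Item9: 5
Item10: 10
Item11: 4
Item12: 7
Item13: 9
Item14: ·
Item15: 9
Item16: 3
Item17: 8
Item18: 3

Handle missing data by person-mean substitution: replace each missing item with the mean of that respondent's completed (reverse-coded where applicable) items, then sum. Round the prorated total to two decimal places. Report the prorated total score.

99.53

Reverse-coded (reversed = (0+10) − raw = 10 − raw):
  item 3: 10 − 0 = 10
  item 4: 10 − 6 = 4
  item 5: 10 − 4 = 6
  item 8: 10 − 10 = 0
  item 11: 10 − 4 = 6
  item 12: 10 − 7 = 3
  item 13: 10 − 9 = 1
  item 15: 10 − 9 = 1
  item 16: 10 − 3 = 7
Completed scored items (17 of 18): 9, 3, 10, 4, 6, 8, 10, 0, 5, 10, 6, 3, 1, 1, 7, 8, 3; sum = 94.
Person mean = 94 / 17 ≈ 5.5294
Prorated total = (94 / 17) × 18 = 99.53 (to 2 dp)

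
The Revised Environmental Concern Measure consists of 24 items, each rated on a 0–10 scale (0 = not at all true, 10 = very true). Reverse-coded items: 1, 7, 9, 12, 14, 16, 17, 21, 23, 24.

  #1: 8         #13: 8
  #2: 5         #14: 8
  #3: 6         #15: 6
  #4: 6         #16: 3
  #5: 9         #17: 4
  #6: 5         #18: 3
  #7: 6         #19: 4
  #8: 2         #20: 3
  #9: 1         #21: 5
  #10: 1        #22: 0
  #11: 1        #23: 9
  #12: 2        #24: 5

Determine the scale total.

108

Raw sum = 110. Reverse-coded items: 1, 7, 9, 12, 14, 16, 17, 21, 23, 24; their raw sum = 51.
Each reversal replaces raw with 10 − raw, changing the total by 10 − 2·raw per item.
Total = 110 + 10·10 − 2·51 = 110 + 100 − 102 = 108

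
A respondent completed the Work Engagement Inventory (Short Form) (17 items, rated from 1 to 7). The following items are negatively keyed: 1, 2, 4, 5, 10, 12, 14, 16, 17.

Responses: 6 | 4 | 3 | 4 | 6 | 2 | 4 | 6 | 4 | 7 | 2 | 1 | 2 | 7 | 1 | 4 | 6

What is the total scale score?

Negatively keyed items use 8 − raw:
  item 1: 8 − 6 = 2
  item 2: 8 − 4 = 4
  item 4: 8 − 4 = 4
  item 5: 8 − 6 = 2
  item 10: 8 − 7 = 1
  item 12: 8 − 1 = 7
  item 14: 8 − 7 = 1
  item 16: 8 − 4 = 4
  item 17: 8 − 6 = 2
Scored responses: 2, 4, 3, 4, 2, 2, 4, 6, 4, 1, 2, 7, 2, 1, 1, 4, 2
Total = 2 + 4 + 3 + 4 + 2 + 2 + 4 + 6 + 4 + 1 + 2 + 7 + 2 + 1 + 1 + 4 + 2 = 51

51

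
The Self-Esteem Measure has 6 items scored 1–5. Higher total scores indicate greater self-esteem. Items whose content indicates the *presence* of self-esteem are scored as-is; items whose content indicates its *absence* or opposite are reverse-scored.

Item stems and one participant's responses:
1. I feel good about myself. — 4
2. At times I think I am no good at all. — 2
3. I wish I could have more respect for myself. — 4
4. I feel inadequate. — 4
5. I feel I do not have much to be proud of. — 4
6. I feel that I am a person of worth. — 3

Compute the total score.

Items 2, 3, 4, 5 describe the absence/opposite of self-esteem → reverse-score.
on a 1–5 scale, reversed = 6 − raw.
  item 1: 4
  item 2: 6 − 2 = 4
  item 3: 6 − 4 = 2
  item 4: 6 − 4 = 2
  item 5: 6 − 4 = 2
  item 6: 3
Total = 4 + 4 + 2 + 2 + 2 + 3 = 17

17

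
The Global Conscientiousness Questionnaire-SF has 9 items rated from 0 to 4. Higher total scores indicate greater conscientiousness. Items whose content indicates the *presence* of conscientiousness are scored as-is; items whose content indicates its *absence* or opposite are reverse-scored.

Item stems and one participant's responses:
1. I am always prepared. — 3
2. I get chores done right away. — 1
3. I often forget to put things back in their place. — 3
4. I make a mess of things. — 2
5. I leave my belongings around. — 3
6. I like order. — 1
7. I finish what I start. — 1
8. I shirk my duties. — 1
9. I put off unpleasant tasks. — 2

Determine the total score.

Items 3, 4, 5, 8, 9 describe the absence/opposite of conscientiousness → reverse-score.
reversed = (0+4) − raw = 4 − raw.
  item 1: 3
  item 2: 1
  item 3: 4 − 3 = 1
  item 4: 4 − 2 = 2
  item 5: 4 − 3 = 1
  item 6: 1
  item 7: 1
  item 8: 4 − 1 = 3
  item 9: 4 − 2 = 2
Total = 3 + 1 + 1 + 2 + 1 + 1 + 1 + 3 + 2 = 15

15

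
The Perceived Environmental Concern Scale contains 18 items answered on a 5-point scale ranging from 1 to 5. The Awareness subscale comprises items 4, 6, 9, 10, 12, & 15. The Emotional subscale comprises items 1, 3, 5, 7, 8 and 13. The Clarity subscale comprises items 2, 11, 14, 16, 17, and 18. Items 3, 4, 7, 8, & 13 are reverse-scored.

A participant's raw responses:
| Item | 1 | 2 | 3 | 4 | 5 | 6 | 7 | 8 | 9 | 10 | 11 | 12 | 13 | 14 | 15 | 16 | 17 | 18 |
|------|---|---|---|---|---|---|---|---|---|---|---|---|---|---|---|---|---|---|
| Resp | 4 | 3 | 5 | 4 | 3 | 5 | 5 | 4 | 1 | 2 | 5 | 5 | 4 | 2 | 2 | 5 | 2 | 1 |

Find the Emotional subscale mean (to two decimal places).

Emotional items: 1, 3, 5, 7, 8, 13.
Of these, items 3, 7, 8, & 13 are reverse-scored; reversed = (1+5) − raw = 6 − raw.
  item 1: 4
  item 3: 6 − 5 = 1
  item 5: 3
  item 7: 6 − 5 = 1
  item 8: 6 − 4 = 2
  item 13: 6 − 4 = 2
Sum = 4 + 1 + 3 + 1 + 2 + 2 = 13
Mean = 13 / 6 = 2.17

2.17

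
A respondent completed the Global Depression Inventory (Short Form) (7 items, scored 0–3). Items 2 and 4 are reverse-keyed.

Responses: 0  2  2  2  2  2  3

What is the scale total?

Reverse-keyed items use 3 − raw:
  item 2: 3 − 2 = 1
  item 4: 3 − 2 = 1
Scored items: 0, 1, 2, 1, 2, 2, 3
Total = 0 + 1 + 2 + 1 + 2 + 2 + 3 = 11

11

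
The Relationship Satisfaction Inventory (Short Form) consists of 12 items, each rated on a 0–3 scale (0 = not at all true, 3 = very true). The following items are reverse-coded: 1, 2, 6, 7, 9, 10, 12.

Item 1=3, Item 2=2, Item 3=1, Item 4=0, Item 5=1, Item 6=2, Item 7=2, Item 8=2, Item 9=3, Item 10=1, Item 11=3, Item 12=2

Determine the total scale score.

13

Apply reverse scoring (reverse-coded value = 3 − response):
  item 1: 3 − 3 = 0
  item 2: 3 − 2 = 1
  item 6: 3 − 2 = 1
  item 7: 3 − 2 = 1
  item 9: 3 − 3 = 0
  item 10: 3 − 1 = 2
  item 12: 3 − 2 = 1
After reverse-coding: 0, 1, 1, 0, 1, 1, 1, 2, 0, 2, 3, 1
Total = 0 + 1 + 1 + 0 + 1 + 1 + 1 + 2 + 0 + 2 + 3 + 1 = 13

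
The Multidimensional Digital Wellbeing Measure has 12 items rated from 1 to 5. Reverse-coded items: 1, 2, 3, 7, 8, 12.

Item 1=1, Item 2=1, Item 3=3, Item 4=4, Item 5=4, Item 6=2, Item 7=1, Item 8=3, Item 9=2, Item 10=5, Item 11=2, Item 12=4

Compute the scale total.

Apply reverse scoring (reverse-coded value = 6 − response):
  item 1: 6 − 1 = 5
  item 2: 6 − 1 = 5
  item 3: 6 − 3 = 3
  item 7: 6 − 1 = 5
  item 8: 6 − 3 = 3
  item 12: 6 − 4 = 2
After reverse-coding: 5, 5, 3, 4, 4, 2, 5, 3, 2, 5, 2, 2
Total = 5 + 5 + 3 + 4 + 4 + 2 + 5 + 3 + 2 + 5 + 2 + 2 = 42

42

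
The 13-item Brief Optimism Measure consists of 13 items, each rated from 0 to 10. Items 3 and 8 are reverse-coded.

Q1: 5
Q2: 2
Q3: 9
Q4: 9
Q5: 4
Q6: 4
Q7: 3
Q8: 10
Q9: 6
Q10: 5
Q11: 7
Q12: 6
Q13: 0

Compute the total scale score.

52

Reversing items 3 and 8 with 10 − raw:
Total = 5 + 2 + (10−9) + 9 + 4 + 4 + 3 + (10−10) + 6 + 5 + 7 + 6 + 0
      = 5 + 2 + 1 + 9 + 4 + 4 + 3 + 0 + 6 + 5 + 7 + 6 + 0 = 52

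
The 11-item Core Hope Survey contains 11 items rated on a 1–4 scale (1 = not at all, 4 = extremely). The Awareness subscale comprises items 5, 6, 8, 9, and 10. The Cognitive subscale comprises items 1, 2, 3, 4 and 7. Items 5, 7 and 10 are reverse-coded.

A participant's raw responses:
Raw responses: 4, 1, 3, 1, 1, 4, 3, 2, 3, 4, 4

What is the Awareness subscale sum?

Awareness items: 5, 6, 8, 9, 10.
Of these, items 5 & 10 are reverse-coded; reverse-coded value = 5 − response.
  item 5: 5 − 1 = 4
  item 6: 4
  item 8: 2
  item 9: 3
  item 10: 5 − 4 = 1
Sum = 4 + 4 + 2 + 3 + 1 = 14

14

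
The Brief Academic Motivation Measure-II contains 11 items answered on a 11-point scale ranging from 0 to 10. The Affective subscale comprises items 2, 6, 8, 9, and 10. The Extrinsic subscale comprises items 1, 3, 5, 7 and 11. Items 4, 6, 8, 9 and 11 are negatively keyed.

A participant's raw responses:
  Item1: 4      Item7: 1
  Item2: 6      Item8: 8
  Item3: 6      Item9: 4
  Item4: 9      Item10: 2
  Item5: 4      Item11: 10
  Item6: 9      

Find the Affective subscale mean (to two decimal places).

3.40

Affective items: 2, 6, 8, 9, 10.
Of these, items 6, 8, and 9 are negatively keyed; reverse-coded value = 10 − response.
  item 2: 6
  item 6: 10 − 9 = 1
  item 8: 10 − 8 = 2
  item 9: 10 − 4 = 6
  item 10: 2
Sum = 6 + 1 + 2 + 6 + 2 = 17
Mean = 17 / 5 = 3.40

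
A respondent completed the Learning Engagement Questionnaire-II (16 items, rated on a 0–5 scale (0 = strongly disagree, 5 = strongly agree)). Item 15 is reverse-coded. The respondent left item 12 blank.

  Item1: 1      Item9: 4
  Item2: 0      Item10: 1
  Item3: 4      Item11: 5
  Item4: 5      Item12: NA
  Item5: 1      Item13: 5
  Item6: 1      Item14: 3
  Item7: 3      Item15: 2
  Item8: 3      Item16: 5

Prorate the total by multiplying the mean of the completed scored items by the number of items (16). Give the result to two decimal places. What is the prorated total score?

Reverse-coded (on a 0–5 scale, reversed = 5 − raw):
  item 15: 5 − 2 = 3
Completed scored items (15 of 16): 1, 0, 4, 5, 1, 1, 3, 3, 4, 1, 5, 5, 3, 3, 5; sum = 44.
Person mean = 44 / 15 ≈ 2.9333
Prorated total = (44 / 15) × 16 = 46.93 (to 2 dp)

46.93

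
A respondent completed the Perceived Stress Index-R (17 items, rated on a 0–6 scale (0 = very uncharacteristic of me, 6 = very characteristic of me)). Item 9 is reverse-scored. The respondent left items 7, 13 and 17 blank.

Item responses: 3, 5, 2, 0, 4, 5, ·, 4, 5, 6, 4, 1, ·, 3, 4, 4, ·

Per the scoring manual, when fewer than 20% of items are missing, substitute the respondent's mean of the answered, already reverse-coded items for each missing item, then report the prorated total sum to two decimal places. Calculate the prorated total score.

Reverse-coded (reverse-coded value = 6 − response):
  item 9: 6 − 5 = 1
Completed scored items (14 of 17): 3, 5, 2, 0, 4, 5, 4, 1, 6, 4, 1, 3, 4, 4; sum = 46.
Person mean = 46 / 14 ≈ 3.2857
Prorated total = (46 / 14) × 17 = 55.86 (to 2 dp)

55.86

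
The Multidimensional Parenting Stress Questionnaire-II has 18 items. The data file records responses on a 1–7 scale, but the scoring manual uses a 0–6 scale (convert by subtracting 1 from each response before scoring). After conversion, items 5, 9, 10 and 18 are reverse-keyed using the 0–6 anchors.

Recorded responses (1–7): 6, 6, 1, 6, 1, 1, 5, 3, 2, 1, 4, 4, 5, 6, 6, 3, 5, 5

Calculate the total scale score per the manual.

66

Convert to 0–6: 5, 5, 0, 5, 0, 0, 4, 2, 1, 0, 3, 3, 4, 5, 5, 2, 4, 4
Reverse-coded (reverse-coded value = 6 − response):
  item 5: 6 − 0 = 6
  item 9: 6 − 1 = 5
  item 10: 6 − 0 = 6
  item 18: 6 − 4 = 2
Scored: 5, 5, 0, 5, 6, 0, 4, 2, 5, 6, 3, 3, 4, 5, 5, 2, 4, 2
Total = 66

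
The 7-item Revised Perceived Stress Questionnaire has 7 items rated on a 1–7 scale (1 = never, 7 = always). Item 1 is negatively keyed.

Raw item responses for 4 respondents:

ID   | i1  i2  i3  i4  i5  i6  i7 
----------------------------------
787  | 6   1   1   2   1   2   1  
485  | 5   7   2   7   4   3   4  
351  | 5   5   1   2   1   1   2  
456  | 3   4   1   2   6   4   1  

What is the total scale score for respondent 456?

Respondent 456 raw: 3, 4, 1, 2, 6, 4, 1.
Reverse-coded (reversed = (1+7) − raw = 8 − raw):
  item 1: 8 − 3 = 5
  item 2: 4
  item 3: 1
  item 4: 2
  item 5: 6
  item 6: 4
  item 7: 1
Sum = 5 + 4 + 1 + 2 + 6 + 4 + 1 = 23

23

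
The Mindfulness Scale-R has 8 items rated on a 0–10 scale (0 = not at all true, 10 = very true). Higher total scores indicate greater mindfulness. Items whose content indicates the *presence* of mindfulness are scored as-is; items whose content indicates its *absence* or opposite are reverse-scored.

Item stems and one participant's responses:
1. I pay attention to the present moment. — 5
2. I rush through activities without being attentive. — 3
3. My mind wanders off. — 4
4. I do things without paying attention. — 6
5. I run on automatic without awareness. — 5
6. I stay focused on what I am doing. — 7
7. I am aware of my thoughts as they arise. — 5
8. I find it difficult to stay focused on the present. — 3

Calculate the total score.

46

Items 2, 3, 4, 5, 8 describe the absence/opposite of mindfulness → reverse-score.
reversed = (0+10) − raw = 10 − raw.
  item 1: 5
  item 2: 10 − 3 = 7
  item 3: 10 − 4 = 6
  item 4: 10 − 6 = 4
  item 5: 10 − 5 = 5
  item 6: 7
  item 7: 5
  item 8: 10 − 3 = 7
Total = 5 + 7 + 6 + 4 + 5 + 7 + 5 + 7 = 46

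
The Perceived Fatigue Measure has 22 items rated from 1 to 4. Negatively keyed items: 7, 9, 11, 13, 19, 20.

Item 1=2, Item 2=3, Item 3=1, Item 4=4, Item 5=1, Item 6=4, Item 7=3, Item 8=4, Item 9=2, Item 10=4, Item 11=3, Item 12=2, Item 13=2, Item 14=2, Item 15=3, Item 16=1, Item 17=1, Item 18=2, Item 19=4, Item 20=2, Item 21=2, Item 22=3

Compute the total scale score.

53

Apply reverse scoring (reverse-coded value = 5 − response):
  item 7: 5 − 3 = 2
  item 9: 5 − 2 = 3
  item 11: 5 − 3 = 2
  item 13: 5 − 2 = 3
  item 19: 5 − 4 = 1
  item 20: 5 − 2 = 3
Scored items: 2, 3, 1, 4, 1, 4, 2, 4, 3, 4, 2, 2, 3, 2, 3, 1, 1, 2, 1, 3, 2, 3
Total = 2 + 3 + 1 + 4 + 1 + 4 + 2 + 4 + 3 + 4 + 2 + 2 + 3 + 2 + 3 + 1 + 1 + 2 + 1 + 3 + 2 + 3 = 53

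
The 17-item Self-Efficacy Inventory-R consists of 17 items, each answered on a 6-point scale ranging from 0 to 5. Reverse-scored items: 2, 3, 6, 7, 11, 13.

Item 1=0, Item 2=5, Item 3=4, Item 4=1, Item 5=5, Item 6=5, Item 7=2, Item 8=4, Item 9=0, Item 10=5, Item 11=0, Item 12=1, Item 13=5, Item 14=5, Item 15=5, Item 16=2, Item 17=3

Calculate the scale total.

40

Apply reverse scoring (reversed = (0+5) − raw = 5 − raw):
  item 2: 5 − 5 = 0
  item 3: 5 − 4 = 1
  item 6: 5 − 5 = 0
  item 7: 5 − 2 = 3
  item 11: 5 − 0 = 5
  item 13: 5 − 5 = 0
After reverse-coding: 0, 0, 1, 1, 5, 0, 3, 4, 0, 5, 5, 1, 0, 5, 5, 2, 3
Total = 0 + 0 + 1 + 1 + 5 + 0 + 3 + 4 + 0 + 5 + 5 + 1 + 0 + 5 + 5 + 2 + 3 = 40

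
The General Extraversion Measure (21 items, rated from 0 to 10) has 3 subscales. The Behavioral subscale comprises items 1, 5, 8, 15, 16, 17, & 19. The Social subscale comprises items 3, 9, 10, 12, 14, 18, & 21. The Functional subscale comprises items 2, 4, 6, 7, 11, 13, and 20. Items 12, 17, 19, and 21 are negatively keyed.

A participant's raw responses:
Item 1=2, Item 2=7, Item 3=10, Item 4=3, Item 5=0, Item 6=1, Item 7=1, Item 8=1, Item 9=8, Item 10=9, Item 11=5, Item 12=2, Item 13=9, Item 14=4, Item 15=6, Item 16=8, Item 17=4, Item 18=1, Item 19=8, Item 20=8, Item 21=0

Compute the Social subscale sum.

Social items: 3, 9, 10, 12, 14, 18, 21.
Of these, items 12 & 21 are negatively keyed; on a 0–10 scale, reversed = 10 − raw.
  item 3: 10
  item 9: 8
  item 10: 9
  item 12: 10 − 2 = 8
  item 14: 4
  item 18: 1
  item 21: 10 − 0 = 10
Sum = 10 + 8 + 9 + 8 + 4 + 1 + 10 = 50

50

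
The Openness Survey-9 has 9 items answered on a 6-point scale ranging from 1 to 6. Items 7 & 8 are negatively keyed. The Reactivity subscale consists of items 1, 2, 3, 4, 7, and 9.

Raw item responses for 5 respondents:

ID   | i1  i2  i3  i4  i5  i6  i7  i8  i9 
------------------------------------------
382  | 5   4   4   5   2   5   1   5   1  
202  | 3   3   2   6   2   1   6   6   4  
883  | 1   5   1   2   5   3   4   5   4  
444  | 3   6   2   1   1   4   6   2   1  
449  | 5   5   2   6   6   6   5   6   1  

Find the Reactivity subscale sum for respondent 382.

25

Respondent 382 raw: 5, 4, 4, 5, 2, 5, 1, 5, 1.
Reactivity items: 1, 2, 3, 4, 7, 9.
Reverse-coded (reverse-coded value = 7 − response):
  item 1: 5
  item 2: 4
  item 3: 4
  item 4: 5
  item 7: 7 − 1 = 6
  item 9: 1
Sum = 5 + 4 + 4 + 5 + 6 + 1 = 25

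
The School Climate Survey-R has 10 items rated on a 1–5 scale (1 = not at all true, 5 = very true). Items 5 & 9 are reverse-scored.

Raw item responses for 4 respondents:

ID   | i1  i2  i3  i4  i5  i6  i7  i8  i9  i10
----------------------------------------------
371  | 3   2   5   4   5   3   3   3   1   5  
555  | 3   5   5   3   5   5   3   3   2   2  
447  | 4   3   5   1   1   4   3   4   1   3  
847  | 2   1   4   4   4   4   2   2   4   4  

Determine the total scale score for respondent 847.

27

Respondent 847 raw: 2, 1, 4, 4, 4, 4, 2, 2, 4, 4.
Reverse-coded (reverse-coded value = 6 − response):
  item 1: 2
  item 2: 1
  item 3: 4
  item 4: 4
  item 5: 6 − 4 = 2
  item 6: 4
  item 7: 2
  item 8: 2
  item 9: 6 − 4 = 2
  item 10: 4
Sum = 2 + 1 + 4 + 4 + 2 + 4 + 2 + 2 + 2 + 4 = 27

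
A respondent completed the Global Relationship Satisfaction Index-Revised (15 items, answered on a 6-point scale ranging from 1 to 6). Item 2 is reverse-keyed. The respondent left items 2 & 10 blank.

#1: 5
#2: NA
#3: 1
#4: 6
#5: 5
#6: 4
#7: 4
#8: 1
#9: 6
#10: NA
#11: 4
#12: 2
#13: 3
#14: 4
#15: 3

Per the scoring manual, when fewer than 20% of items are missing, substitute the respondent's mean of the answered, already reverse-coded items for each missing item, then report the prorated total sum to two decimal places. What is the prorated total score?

Reverse-coded (reverse-coded value = 7 − response):
Completed scored items (13 of 15): 5, 1, 6, 5, 4, 4, 1, 6, 4, 2, 3, 4, 3; sum = 48.
Person mean = 48 / 13 ≈ 3.6923
Prorated total = (48 / 13) × 15 = 55.38 (to 2 dp)

55.38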